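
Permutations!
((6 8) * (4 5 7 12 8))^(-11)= ((4 5 7 12 8 6))^(-11)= (4 5 7 12 8 6)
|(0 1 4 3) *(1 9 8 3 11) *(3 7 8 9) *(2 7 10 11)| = 14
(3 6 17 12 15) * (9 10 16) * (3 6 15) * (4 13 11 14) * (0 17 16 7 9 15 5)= (0 17 12 3 5)(4 13 11 14)(6 16 15)(7 9 10)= [17, 1, 2, 5, 13, 0, 16, 9, 8, 10, 7, 14, 3, 11, 4, 6, 15, 12]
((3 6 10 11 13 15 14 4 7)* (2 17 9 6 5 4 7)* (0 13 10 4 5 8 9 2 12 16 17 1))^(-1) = (0 1 2 17 16 12 4 6 9 8 3 7 14 15 13)(10 11)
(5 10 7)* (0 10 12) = (0 10 7 5 12) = [10, 1, 2, 3, 4, 12, 6, 5, 8, 9, 7, 11, 0]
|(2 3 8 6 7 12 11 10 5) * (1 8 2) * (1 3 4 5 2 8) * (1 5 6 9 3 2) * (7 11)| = |(1 5 2 4 6 11 10)(3 8 9)(7 12)| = 42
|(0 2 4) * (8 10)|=6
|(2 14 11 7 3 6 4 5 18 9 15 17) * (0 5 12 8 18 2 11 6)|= 15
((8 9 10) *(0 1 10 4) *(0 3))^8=((0 1 10 8 9 4 3))^8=(0 1 10 8 9 4 3)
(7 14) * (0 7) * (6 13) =(0 7 14)(6 13) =[7, 1, 2, 3, 4, 5, 13, 14, 8, 9, 10, 11, 12, 6, 0]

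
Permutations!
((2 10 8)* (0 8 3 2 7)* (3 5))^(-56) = (10)(0 8 7)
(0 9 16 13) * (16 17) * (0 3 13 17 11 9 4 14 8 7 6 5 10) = [4, 1, 2, 13, 14, 10, 5, 6, 7, 11, 0, 9, 12, 3, 8, 15, 17, 16] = (0 4 14 8 7 6 5 10)(3 13)(9 11)(16 17)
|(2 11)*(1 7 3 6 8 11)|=7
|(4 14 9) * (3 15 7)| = 3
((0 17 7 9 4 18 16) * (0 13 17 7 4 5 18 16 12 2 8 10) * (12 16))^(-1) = ((0 7 9 5 18 16 13 17 4 12 2 8 10))^(-1) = (0 10 8 2 12 4 17 13 16 18 5 9 7)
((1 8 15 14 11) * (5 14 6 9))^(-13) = (1 6 14 8 9 11 15 5)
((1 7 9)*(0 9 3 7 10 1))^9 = ((0 9)(1 10)(3 7))^9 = (0 9)(1 10)(3 7)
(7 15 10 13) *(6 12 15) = (6 12 15 10 13 7) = [0, 1, 2, 3, 4, 5, 12, 6, 8, 9, 13, 11, 15, 7, 14, 10]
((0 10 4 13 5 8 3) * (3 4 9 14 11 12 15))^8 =((0 10 9 14 11 12 15 3)(4 13 5 8))^8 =(15)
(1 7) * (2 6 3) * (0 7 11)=(0 7 1 11)(2 6 3)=[7, 11, 6, 2, 4, 5, 3, 1, 8, 9, 10, 0]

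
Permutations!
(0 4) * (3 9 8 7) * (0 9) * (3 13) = (0 4 9 8 7 13 3) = [4, 1, 2, 0, 9, 5, 6, 13, 7, 8, 10, 11, 12, 3]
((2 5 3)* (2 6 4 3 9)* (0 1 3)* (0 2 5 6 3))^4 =(9)(2 6 4)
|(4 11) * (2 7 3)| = |(2 7 3)(4 11)| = 6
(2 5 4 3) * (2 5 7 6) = (2 7 6)(3 5 4) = [0, 1, 7, 5, 3, 4, 2, 6]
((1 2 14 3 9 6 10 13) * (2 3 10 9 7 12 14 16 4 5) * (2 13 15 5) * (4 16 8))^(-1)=(16)(1 13 5 15 10 14 12 7 3)(2 4 8)(6 9)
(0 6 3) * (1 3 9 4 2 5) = (0 6 9 4 2 5 1 3) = [6, 3, 5, 0, 2, 1, 9, 7, 8, 4]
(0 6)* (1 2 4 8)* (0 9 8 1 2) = (0 6 9 8 2 4 1) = [6, 0, 4, 3, 1, 5, 9, 7, 2, 8]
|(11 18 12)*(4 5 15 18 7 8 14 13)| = 10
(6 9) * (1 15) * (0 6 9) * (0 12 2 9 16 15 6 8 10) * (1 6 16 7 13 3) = (0 8 10)(1 16 15 6 12 2 9 7 13 3) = [8, 16, 9, 1, 4, 5, 12, 13, 10, 7, 0, 11, 2, 3, 14, 6, 15]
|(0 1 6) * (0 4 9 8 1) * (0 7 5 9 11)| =|(0 7 5 9 8 1 6 4 11)| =9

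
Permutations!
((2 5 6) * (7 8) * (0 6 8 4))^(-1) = (0 4 7 8 5 2 6)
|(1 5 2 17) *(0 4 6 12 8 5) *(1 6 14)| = 12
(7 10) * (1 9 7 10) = (10)(1 9 7) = [0, 9, 2, 3, 4, 5, 6, 1, 8, 7, 10]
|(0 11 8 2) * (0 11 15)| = 6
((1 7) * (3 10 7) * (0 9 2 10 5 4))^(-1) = (0 4 5 3 1 7 10 2 9)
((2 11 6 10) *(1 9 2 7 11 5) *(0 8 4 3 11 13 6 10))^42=((0 8 4 3 11 10 7 13 6)(1 9 2 5))^42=(0 7 3)(1 2)(4 6 10)(5 9)(8 13 11)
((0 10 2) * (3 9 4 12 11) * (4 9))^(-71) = ((0 10 2)(3 4 12 11))^(-71) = (0 10 2)(3 4 12 11)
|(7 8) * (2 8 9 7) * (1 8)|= |(1 8 2)(7 9)|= 6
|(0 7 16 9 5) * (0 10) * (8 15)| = 6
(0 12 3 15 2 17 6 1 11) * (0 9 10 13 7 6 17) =(17)(0 12 3 15 2)(1 11 9 10 13 7 6) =[12, 11, 0, 15, 4, 5, 1, 6, 8, 10, 13, 9, 3, 7, 14, 2, 16, 17]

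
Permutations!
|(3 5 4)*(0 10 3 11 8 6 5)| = |(0 10 3)(4 11 8 6 5)| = 15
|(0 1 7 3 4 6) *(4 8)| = |(0 1 7 3 8 4 6)| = 7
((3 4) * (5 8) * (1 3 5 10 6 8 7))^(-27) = ((1 3 4 5 7)(6 8 10))^(-27) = (10)(1 5 3 7 4)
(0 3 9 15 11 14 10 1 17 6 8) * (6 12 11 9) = (0 3 6 8)(1 17 12 11 14 10)(9 15) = [3, 17, 2, 6, 4, 5, 8, 7, 0, 15, 1, 14, 11, 13, 10, 9, 16, 12]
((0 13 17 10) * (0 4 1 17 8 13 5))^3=((0 5)(1 17 10 4)(8 13))^3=(0 5)(1 4 10 17)(8 13)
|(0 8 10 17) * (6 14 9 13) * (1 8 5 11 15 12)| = |(0 5 11 15 12 1 8 10 17)(6 14 9 13)| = 36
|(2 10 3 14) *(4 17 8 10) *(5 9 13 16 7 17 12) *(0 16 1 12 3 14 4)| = 40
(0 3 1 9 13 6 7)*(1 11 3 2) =(0 2 1 9 13 6 7)(3 11) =[2, 9, 1, 11, 4, 5, 7, 0, 8, 13, 10, 3, 12, 6]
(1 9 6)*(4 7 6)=(1 9 4 7 6)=[0, 9, 2, 3, 7, 5, 1, 6, 8, 4]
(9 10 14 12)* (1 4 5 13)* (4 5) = (1 5 13)(9 10 14 12) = [0, 5, 2, 3, 4, 13, 6, 7, 8, 10, 14, 11, 9, 1, 12]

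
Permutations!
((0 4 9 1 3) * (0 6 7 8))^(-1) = (0 8 7 6 3 1 9 4)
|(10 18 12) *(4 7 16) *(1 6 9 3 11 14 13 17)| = 24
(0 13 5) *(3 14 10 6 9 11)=(0 13 5)(3 14 10 6 9 11)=[13, 1, 2, 14, 4, 0, 9, 7, 8, 11, 6, 3, 12, 5, 10]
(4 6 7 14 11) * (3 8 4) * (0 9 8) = (0 9 8 4 6 7 14 11 3) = [9, 1, 2, 0, 6, 5, 7, 14, 4, 8, 10, 3, 12, 13, 11]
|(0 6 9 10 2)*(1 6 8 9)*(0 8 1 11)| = 4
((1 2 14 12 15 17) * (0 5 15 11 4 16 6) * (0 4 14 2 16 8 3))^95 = (0 16)(1 3)(4 15)(5 6)(8 17)(11 12 14)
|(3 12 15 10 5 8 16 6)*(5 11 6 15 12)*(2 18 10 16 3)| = 30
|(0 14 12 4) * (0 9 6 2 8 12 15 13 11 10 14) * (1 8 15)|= |(1 8 12 4 9 6 2 15 13 11 10 14)|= 12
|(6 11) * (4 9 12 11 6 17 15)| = 6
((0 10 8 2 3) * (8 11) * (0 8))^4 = (0 10 11)(2 3 8)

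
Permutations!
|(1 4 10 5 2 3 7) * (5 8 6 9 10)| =|(1 4 5 2 3 7)(6 9 10 8)| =12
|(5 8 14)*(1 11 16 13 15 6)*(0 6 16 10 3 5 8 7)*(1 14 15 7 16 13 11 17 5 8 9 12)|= 16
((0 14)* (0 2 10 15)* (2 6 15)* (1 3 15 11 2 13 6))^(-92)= (0 3 14 15 1)(2 6 10 11 13)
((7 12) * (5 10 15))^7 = ((5 10 15)(7 12))^7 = (5 10 15)(7 12)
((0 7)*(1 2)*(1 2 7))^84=((0 1 7))^84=(7)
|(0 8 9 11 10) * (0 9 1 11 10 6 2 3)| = |(0 8 1 11 6 2 3)(9 10)| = 14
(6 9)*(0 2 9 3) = (0 2 9 6 3) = [2, 1, 9, 0, 4, 5, 3, 7, 8, 6]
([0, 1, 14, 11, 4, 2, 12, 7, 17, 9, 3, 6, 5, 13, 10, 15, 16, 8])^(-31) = [0, 1, 14, 11, 4, 2, 12, 7, 17, 9, 3, 6, 5, 13, 10, 15, 16, 8]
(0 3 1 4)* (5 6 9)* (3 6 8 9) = [6, 4, 2, 1, 0, 8, 3, 7, 9, 5] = (0 6 3 1 4)(5 8 9)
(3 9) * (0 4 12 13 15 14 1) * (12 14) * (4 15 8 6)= (0 15 12 13 8 6 4 14 1)(3 9)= [15, 0, 2, 9, 14, 5, 4, 7, 6, 3, 10, 11, 13, 8, 1, 12]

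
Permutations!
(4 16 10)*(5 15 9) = (4 16 10)(5 15 9) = [0, 1, 2, 3, 16, 15, 6, 7, 8, 5, 4, 11, 12, 13, 14, 9, 10]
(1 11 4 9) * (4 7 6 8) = [0, 11, 2, 3, 9, 5, 8, 6, 4, 1, 10, 7] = (1 11 7 6 8 4 9)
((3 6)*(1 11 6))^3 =(1 3 6 11)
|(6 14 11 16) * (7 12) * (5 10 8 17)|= |(5 10 8 17)(6 14 11 16)(7 12)|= 4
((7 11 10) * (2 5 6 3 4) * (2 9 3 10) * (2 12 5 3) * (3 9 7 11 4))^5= (12)(2 9)(4 7)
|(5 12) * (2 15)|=|(2 15)(5 12)|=2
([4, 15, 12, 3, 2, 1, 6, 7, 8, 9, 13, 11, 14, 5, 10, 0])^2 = [2, 0, 14, 3, 12, 15, 6, 7, 8, 9, 5, 11, 10, 1, 13, 4]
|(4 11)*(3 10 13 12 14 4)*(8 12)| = 8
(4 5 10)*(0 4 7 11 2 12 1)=[4, 0, 12, 3, 5, 10, 6, 11, 8, 9, 7, 2, 1]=(0 4 5 10 7 11 2 12 1)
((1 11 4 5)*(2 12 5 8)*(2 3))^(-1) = (1 5 12 2 3 8 4 11)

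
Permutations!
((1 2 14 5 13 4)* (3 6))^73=((1 2 14 5 13 4)(3 6))^73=(1 2 14 5 13 4)(3 6)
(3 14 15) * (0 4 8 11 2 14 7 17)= (0 4 8 11 2 14 15 3 7 17)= [4, 1, 14, 7, 8, 5, 6, 17, 11, 9, 10, 2, 12, 13, 15, 3, 16, 0]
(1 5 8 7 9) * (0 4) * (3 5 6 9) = [4, 6, 2, 5, 0, 8, 9, 3, 7, 1] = (0 4)(1 6 9)(3 5 8 7)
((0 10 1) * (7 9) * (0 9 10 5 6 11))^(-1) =(0 11 6 5)(1 10 7 9)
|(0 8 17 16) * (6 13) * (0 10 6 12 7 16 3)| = |(0 8 17 3)(6 13 12 7 16 10)| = 12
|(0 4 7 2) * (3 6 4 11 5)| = |(0 11 5 3 6 4 7 2)| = 8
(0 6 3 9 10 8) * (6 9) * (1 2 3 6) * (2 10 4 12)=(0 9 4 12 2 3 1 10 8)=[9, 10, 3, 1, 12, 5, 6, 7, 0, 4, 8, 11, 2]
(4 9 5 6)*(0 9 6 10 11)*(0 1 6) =(0 9 5 10 11 1 6 4) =[9, 6, 2, 3, 0, 10, 4, 7, 8, 5, 11, 1]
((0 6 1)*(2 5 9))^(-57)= ((0 6 1)(2 5 9))^(-57)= (9)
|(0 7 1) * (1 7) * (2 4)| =2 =|(7)(0 1)(2 4)|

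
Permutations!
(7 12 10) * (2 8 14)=(2 8 14)(7 12 10)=[0, 1, 8, 3, 4, 5, 6, 12, 14, 9, 7, 11, 10, 13, 2]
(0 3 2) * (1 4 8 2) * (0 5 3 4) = [4, 0, 5, 1, 8, 3, 6, 7, 2] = (0 4 8 2 5 3 1)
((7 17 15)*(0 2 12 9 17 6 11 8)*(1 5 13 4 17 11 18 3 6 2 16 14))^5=(0 13 2)(1 15 11)(3 18 6)(4 12 16)(5 7 8)(9 14 17)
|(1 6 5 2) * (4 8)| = 4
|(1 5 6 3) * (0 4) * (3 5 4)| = |(0 3 1 4)(5 6)| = 4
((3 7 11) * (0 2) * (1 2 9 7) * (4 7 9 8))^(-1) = ((0 8 4 7 11 3 1 2))^(-1) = (0 2 1 3 11 7 4 8)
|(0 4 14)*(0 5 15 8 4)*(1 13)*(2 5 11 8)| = 12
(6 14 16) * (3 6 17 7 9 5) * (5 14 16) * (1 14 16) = (1 14 5 3 6)(7 9 16 17) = [0, 14, 2, 6, 4, 3, 1, 9, 8, 16, 10, 11, 12, 13, 5, 15, 17, 7]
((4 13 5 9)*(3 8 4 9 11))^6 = ((3 8 4 13 5 11))^6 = (13)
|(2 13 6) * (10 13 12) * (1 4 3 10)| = 8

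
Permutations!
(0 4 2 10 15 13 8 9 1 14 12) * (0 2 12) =(0 4 12 2 10 15 13 8 9 1 14) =[4, 14, 10, 3, 12, 5, 6, 7, 9, 1, 15, 11, 2, 8, 0, 13]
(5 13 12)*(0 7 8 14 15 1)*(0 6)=(0 7 8 14 15 1 6)(5 13 12)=[7, 6, 2, 3, 4, 13, 0, 8, 14, 9, 10, 11, 5, 12, 15, 1]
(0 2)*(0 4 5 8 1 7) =(0 2 4 5 8 1 7) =[2, 7, 4, 3, 5, 8, 6, 0, 1]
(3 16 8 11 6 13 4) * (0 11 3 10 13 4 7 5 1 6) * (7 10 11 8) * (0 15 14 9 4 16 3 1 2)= (0 8 1 6 16 7 5 2)(4 11 15 14 9)(10 13)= [8, 6, 0, 3, 11, 2, 16, 5, 1, 4, 13, 15, 12, 10, 9, 14, 7]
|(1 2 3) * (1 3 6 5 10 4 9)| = 7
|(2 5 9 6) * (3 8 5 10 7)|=|(2 10 7 3 8 5 9 6)|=8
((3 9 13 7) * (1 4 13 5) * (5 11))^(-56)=((1 4 13 7 3 9 11 5))^(-56)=(13)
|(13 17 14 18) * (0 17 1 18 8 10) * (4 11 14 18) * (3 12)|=10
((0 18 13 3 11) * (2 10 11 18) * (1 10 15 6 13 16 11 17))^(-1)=((0 2 15 6 13 3 18 16 11)(1 10 17))^(-1)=(0 11 16 18 3 13 6 15 2)(1 17 10)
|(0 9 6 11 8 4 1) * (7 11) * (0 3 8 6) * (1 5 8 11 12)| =6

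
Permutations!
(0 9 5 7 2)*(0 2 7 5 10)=[9, 1, 2, 3, 4, 5, 6, 7, 8, 10, 0]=(0 9 10)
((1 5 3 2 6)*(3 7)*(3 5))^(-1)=((1 3 2 6)(5 7))^(-1)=(1 6 2 3)(5 7)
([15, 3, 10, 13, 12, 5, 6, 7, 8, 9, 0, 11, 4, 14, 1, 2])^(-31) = [15, 3, 10, 13, 12, 5, 6, 7, 8, 9, 0, 11, 4, 14, 1, 2]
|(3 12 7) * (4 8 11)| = 3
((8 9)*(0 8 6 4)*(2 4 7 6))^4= ((0 8 9 2 4)(6 7))^4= (0 4 2 9 8)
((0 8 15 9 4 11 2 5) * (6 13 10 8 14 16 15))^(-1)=((0 14 16 15 9 4 11 2 5)(6 13 10 8))^(-1)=(0 5 2 11 4 9 15 16 14)(6 8 10 13)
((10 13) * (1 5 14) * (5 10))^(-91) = (1 14 5 13 10)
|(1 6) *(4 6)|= 3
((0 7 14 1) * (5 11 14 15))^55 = ((0 7 15 5 11 14 1))^55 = (0 1 14 11 5 15 7)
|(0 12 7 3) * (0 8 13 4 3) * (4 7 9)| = |(0 12 9 4 3 8 13 7)| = 8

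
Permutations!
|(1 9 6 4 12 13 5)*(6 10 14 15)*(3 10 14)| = 18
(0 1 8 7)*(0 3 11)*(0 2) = [1, 8, 0, 11, 4, 5, 6, 3, 7, 9, 10, 2] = (0 1 8 7 3 11 2)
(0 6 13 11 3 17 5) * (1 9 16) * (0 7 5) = (0 6 13 11 3 17)(1 9 16)(5 7) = [6, 9, 2, 17, 4, 7, 13, 5, 8, 16, 10, 3, 12, 11, 14, 15, 1, 0]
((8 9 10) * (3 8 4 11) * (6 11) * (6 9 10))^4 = (3 9 8 6 10 11 4)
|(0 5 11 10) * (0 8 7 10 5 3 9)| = |(0 3 9)(5 11)(7 10 8)| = 6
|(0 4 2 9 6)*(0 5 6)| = |(0 4 2 9)(5 6)| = 4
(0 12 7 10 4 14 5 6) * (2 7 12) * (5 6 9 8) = (0 2 7 10 4 14 6)(5 9 8) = [2, 1, 7, 3, 14, 9, 0, 10, 5, 8, 4, 11, 12, 13, 6]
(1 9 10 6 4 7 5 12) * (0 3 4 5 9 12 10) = (0 3 4 7 9)(1 12)(5 10 6) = [3, 12, 2, 4, 7, 10, 5, 9, 8, 0, 6, 11, 1]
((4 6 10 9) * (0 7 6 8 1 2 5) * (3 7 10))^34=((0 10 9 4 8 1 2 5)(3 7 6))^34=(0 9 8 2)(1 5 10 4)(3 7 6)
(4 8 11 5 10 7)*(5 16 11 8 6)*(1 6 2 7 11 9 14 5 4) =[0, 6, 7, 3, 2, 10, 4, 1, 8, 14, 11, 16, 12, 13, 5, 15, 9] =(1 6 4 2 7)(5 10 11 16 9 14)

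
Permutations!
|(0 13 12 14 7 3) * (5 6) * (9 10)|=|(0 13 12 14 7 3)(5 6)(9 10)|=6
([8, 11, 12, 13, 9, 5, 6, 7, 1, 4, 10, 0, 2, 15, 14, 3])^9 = (15)(0 8 1 11)(2 12)(4 9)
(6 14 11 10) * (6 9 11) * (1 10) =(1 10 9 11)(6 14) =[0, 10, 2, 3, 4, 5, 14, 7, 8, 11, 9, 1, 12, 13, 6]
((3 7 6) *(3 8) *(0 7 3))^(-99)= ((0 7 6 8))^(-99)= (0 7 6 8)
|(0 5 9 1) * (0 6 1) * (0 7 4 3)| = 6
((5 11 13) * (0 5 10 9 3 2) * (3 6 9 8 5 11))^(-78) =(0 13 8 3)(2 11 10 5)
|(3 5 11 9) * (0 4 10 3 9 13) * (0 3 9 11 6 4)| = 8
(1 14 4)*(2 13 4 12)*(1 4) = (1 14 12 2 13) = [0, 14, 13, 3, 4, 5, 6, 7, 8, 9, 10, 11, 2, 1, 12]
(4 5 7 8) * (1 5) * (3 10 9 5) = [0, 3, 2, 10, 1, 7, 6, 8, 4, 5, 9] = (1 3 10 9 5 7 8 4)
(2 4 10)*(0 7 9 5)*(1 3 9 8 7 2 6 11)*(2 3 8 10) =(0 3 9 5)(1 8 7 10 6 11)(2 4) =[3, 8, 4, 9, 2, 0, 11, 10, 7, 5, 6, 1]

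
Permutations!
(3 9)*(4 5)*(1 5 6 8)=(1 5 4 6 8)(3 9)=[0, 5, 2, 9, 6, 4, 8, 7, 1, 3]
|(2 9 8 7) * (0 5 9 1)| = 7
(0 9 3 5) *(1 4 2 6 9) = (0 1 4 2 6 9 3 5) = [1, 4, 6, 5, 2, 0, 9, 7, 8, 3]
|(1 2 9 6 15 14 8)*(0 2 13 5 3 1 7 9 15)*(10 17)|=|(0 2 15 14 8 7 9 6)(1 13 5 3)(10 17)|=8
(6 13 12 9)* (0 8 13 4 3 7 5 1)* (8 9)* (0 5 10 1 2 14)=[9, 5, 14, 7, 3, 2, 4, 10, 13, 6, 1, 11, 8, 12, 0]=(0 9 6 4 3 7 10 1 5 2 14)(8 13 12)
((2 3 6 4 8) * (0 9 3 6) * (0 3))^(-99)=((0 9)(2 6 4 8))^(-99)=(0 9)(2 6 4 8)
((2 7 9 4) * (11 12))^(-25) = ((2 7 9 4)(11 12))^(-25) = (2 4 9 7)(11 12)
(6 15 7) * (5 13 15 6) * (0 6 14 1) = [6, 0, 2, 3, 4, 13, 14, 5, 8, 9, 10, 11, 12, 15, 1, 7] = (0 6 14 1)(5 13 15 7)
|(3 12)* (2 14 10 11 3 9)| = 7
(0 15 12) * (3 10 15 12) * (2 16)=(0 12)(2 16)(3 10 15)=[12, 1, 16, 10, 4, 5, 6, 7, 8, 9, 15, 11, 0, 13, 14, 3, 2]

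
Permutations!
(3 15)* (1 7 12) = [0, 7, 2, 15, 4, 5, 6, 12, 8, 9, 10, 11, 1, 13, 14, 3] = (1 7 12)(3 15)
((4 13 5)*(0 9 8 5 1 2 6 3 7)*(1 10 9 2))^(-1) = ((0 2 6 3 7)(4 13 10 9 8 5))^(-1) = (0 7 3 6 2)(4 5 8 9 10 13)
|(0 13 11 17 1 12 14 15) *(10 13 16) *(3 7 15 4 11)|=|(0 16 10 13 3 7 15)(1 12 14 4 11 17)|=42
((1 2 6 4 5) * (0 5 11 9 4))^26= ((0 5 1 2 6)(4 11 9))^26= (0 5 1 2 6)(4 9 11)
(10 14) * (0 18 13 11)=(0 18 13 11)(10 14)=[18, 1, 2, 3, 4, 5, 6, 7, 8, 9, 14, 0, 12, 11, 10, 15, 16, 17, 13]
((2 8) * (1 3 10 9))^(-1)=((1 3 10 9)(2 8))^(-1)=(1 9 10 3)(2 8)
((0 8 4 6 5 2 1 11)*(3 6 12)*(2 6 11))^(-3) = ((0 8 4 12 3 11)(1 2)(5 6))^(-3) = (0 12)(1 2)(3 8)(4 11)(5 6)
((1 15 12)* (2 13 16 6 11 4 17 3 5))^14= (1 12 15)(2 4 13 17 16 3 6 5 11)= ((1 15 12)(2 13 16 6 11 4 17 3 5))^14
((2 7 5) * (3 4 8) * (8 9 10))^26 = (2 5 7)(3 4 9 10 8)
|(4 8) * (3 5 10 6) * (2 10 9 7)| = |(2 10 6 3 5 9 7)(4 8)| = 14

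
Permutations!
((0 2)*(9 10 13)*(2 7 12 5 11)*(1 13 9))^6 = ((0 7 12 5 11 2)(1 13)(9 10))^6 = (13)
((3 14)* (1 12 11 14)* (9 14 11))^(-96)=(1 3 14 9 12)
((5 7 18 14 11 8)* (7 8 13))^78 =((5 8)(7 18 14 11 13))^78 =(7 11 18 13 14)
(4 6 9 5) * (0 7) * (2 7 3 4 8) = (0 3 4 6 9 5 8 2 7) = [3, 1, 7, 4, 6, 8, 9, 0, 2, 5]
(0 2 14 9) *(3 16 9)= (0 2 14 3 16 9)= [2, 1, 14, 16, 4, 5, 6, 7, 8, 0, 10, 11, 12, 13, 3, 15, 9]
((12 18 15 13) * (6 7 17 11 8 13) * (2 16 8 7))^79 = ((2 16 8 13 12 18 15 6)(7 17 11))^79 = (2 6 15 18 12 13 8 16)(7 17 11)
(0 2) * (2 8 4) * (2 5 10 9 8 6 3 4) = (0 6 3 4 5 10 9 8 2) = [6, 1, 0, 4, 5, 10, 3, 7, 2, 8, 9]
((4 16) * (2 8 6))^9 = ((2 8 6)(4 16))^9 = (4 16)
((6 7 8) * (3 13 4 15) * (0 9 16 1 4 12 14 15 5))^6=(16)(3 13 12 14 15)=((0 9 16 1 4 5)(3 13 12 14 15)(6 7 8))^6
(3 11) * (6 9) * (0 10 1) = (0 10 1)(3 11)(6 9) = [10, 0, 2, 11, 4, 5, 9, 7, 8, 6, 1, 3]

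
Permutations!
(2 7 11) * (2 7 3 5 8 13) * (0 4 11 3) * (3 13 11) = (0 4 3 5 8 11 7 13 2) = [4, 1, 0, 5, 3, 8, 6, 13, 11, 9, 10, 7, 12, 2]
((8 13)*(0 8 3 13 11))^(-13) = ((0 8 11)(3 13))^(-13) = (0 11 8)(3 13)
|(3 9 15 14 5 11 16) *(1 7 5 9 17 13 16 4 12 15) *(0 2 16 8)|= |(0 2 16 3 17 13 8)(1 7 5 11 4 12 15 14 9)|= 63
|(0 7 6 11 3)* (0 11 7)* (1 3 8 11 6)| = |(1 3 6 7)(8 11)| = 4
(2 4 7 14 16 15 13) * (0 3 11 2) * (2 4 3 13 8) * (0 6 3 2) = (0 13 6 3 11 4 7 14 16 15 8) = [13, 1, 2, 11, 7, 5, 3, 14, 0, 9, 10, 4, 12, 6, 16, 8, 15]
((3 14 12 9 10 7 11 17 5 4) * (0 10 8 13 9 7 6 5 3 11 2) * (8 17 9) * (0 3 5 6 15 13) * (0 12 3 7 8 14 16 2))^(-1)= (0 7 2 16 3 14 13 15 10)(4 5 17 9 11)(8 12)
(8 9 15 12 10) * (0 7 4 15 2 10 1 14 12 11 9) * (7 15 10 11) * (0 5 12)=(0 15 7 4 10 8 5 12 1 14)(2 11 9)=[15, 14, 11, 3, 10, 12, 6, 4, 5, 2, 8, 9, 1, 13, 0, 7]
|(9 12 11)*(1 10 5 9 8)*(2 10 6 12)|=|(1 6 12 11 8)(2 10 5 9)|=20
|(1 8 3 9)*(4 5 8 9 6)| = 10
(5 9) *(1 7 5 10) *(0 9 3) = (0 9 10 1 7 5 3) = [9, 7, 2, 0, 4, 3, 6, 5, 8, 10, 1]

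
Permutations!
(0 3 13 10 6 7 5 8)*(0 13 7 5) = [3, 1, 2, 7, 4, 8, 5, 0, 13, 9, 6, 11, 12, 10] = (0 3 7)(5 8 13 10 6)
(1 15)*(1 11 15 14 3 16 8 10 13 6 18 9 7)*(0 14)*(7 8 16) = (0 14 3 7 1)(6 18 9 8 10 13)(11 15) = [14, 0, 2, 7, 4, 5, 18, 1, 10, 8, 13, 15, 12, 6, 3, 11, 16, 17, 9]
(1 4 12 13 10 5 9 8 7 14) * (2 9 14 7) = (1 4 12 13 10 5 14)(2 9 8) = [0, 4, 9, 3, 12, 14, 6, 7, 2, 8, 5, 11, 13, 10, 1]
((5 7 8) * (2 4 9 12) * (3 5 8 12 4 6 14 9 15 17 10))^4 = ((2 6 14 9 4 15 17 10 3 5 7 12))^4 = (2 4 3)(5 6 15)(7 14 17)(9 10 12)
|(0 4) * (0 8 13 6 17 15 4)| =6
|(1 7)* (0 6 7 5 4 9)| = 7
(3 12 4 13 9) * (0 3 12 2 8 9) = (0 3 2 8 9 12 4 13) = [3, 1, 8, 2, 13, 5, 6, 7, 9, 12, 10, 11, 4, 0]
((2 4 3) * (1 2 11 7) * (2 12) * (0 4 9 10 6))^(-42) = (0 3 7 12 9 6 4 11 1 2 10)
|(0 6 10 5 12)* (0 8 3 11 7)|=|(0 6 10 5 12 8 3 11 7)|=9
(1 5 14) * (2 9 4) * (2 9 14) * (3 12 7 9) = (1 5 2 14)(3 12 7 9 4) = [0, 5, 14, 12, 3, 2, 6, 9, 8, 4, 10, 11, 7, 13, 1]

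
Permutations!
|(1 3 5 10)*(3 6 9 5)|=|(1 6 9 5 10)|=5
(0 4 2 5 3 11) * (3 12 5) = (0 4 2 3 11)(5 12) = [4, 1, 3, 11, 2, 12, 6, 7, 8, 9, 10, 0, 5]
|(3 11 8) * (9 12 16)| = 3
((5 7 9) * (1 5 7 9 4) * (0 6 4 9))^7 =((0 6 4 1 5)(7 9))^7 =(0 4 5 6 1)(7 9)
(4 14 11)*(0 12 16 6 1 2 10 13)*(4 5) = (0 12 16 6 1 2 10 13)(4 14 11 5) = [12, 2, 10, 3, 14, 4, 1, 7, 8, 9, 13, 5, 16, 0, 11, 15, 6]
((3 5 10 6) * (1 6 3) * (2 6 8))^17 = ((1 8 2 6)(3 5 10))^17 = (1 8 2 6)(3 10 5)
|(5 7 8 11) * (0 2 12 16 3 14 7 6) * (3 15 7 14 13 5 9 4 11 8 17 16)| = 84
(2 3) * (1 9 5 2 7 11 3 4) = (1 9 5 2 4)(3 7 11) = [0, 9, 4, 7, 1, 2, 6, 11, 8, 5, 10, 3]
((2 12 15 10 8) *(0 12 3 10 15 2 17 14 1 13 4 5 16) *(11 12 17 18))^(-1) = (0 16 5 4 13 1 14 17)(2 12 11 18 8 10 3)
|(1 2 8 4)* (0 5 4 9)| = 7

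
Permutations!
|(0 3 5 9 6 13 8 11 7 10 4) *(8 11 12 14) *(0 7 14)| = 30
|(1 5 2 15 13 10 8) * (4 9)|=|(1 5 2 15 13 10 8)(4 9)|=14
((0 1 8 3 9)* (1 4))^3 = ((0 4 1 8 3 9))^3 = (0 8)(1 9)(3 4)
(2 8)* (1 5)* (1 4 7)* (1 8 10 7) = [0, 5, 10, 3, 1, 4, 6, 8, 2, 9, 7] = (1 5 4)(2 10 7 8)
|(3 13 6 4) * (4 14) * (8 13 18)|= |(3 18 8 13 6 14 4)|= 7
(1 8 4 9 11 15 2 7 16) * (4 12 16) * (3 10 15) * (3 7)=(1 8 12 16)(2 3 10 15)(4 9 11 7)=[0, 8, 3, 10, 9, 5, 6, 4, 12, 11, 15, 7, 16, 13, 14, 2, 1]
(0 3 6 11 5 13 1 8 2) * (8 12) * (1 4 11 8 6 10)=(0 3 10 1 12 6 8 2)(4 11 5 13)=[3, 12, 0, 10, 11, 13, 8, 7, 2, 9, 1, 5, 6, 4]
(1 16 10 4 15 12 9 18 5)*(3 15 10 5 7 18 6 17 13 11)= (1 16 5)(3 15 12 9 6 17 13 11)(4 10)(7 18)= [0, 16, 2, 15, 10, 1, 17, 18, 8, 6, 4, 3, 9, 11, 14, 12, 5, 13, 7]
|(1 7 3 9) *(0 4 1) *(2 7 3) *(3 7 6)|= 8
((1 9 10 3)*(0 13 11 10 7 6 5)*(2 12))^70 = (13)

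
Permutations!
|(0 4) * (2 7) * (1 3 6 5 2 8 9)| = 8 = |(0 4)(1 3 6 5 2 7 8 9)|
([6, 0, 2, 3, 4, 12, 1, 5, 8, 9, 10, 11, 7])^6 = (12)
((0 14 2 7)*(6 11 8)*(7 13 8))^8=(14)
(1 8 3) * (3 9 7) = (1 8 9 7 3) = [0, 8, 2, 1, 4, 5, 6, 3, 9, 7]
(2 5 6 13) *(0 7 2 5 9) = (0 7 2 9)(5 6 13) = [7, 1, 9, 3, 4, 6, 13, 2, 8, 0, 10, 11, 12, 5]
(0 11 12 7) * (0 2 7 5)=(0 11 12 5)(2 7)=[11, 1, 7, 3, 4, 0, 6, 2, 8, 9, 10, 12, 5]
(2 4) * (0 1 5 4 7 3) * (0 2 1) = (1 5 4)(2 7 3) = [0, 5, 7, 2, 1, 4, 6, 3]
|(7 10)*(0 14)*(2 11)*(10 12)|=6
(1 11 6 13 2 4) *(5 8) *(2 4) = (1 11 6 13 4)(5 8) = [0, 11, 2, 3, 1, 8, 13, 7, 5, 9, 10, 6, 12, 4]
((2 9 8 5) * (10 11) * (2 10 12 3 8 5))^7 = (2 8 3 12 11 10 5 9)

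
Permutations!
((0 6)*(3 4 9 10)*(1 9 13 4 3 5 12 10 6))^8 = ((0 1 9 6)(4 13)(5 12 10))^8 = (13)(5 10 12)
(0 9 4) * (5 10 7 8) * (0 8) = (0 9 4 8 5 10 7) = [9, 1, 2, 3, 8, 10, 6, 0, 5, 4, 7]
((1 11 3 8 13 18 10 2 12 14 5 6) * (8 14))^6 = ((1 11 3 14 5 6)(2 12 8 13 18 10))^6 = (18)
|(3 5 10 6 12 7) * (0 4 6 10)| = 7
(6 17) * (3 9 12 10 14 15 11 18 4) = (3 9 12 10 14 15 11 18 4)(6 17) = [0, 1, 2, 9, 3, 5, 17, 7, 8, 12, 14, 18, 10, 13, 15, 11, 16, 6, 4]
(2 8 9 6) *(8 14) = (2 14 8 9 6) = [0, 1, 14, 3, 4, 5, 2, 7, 9, 6, 10, 11, 12, 13, 8]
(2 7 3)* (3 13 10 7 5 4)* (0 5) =(0 5 4 3 2)(7 13 10) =[5, 1, 0, 2, 3, 4, 6, 13, 8, 9, 7, 11, 12, 10]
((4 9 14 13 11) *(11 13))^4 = (14)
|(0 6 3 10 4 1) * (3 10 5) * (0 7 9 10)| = |(0 6)(1 7 9 10 4)(3 5)| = 10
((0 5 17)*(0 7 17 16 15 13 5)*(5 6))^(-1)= ((5 16 15 13 6)(7 17))^(-1)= (5 6 13 15 16)(7 17)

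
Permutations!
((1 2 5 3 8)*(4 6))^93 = ((1 2 5 3 8)(4 6))^93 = (1 3 2 8 5)(4 6)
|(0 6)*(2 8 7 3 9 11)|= |(0 6)(2 8 7 3 9 11)|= 6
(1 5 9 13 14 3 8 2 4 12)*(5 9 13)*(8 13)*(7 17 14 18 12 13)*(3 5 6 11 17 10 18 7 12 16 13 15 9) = (1 3 12)(2 4 15 9 6 11 17 14 5 8)(7 10 18 16 13) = [0, 3, 4, 12, 15, 8, 11, 10, 2, 6, 18, 17, 1, 7, 5, 9, 13, 14, 16]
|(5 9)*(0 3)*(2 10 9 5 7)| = |(0 3)(2 10 9 7)| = 4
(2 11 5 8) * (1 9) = (1 9)(2 11 5 8) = [0, 9, 11, 3, 4, 8, 6, 7, 2, 1, 10, 5]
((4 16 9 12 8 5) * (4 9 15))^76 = (4 16 15)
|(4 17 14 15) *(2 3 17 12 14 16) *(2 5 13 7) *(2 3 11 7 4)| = 12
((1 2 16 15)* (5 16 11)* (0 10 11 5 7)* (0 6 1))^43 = ((0 10 11 7 6 1 2 5 16 15))^43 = (0 7 2 15 11 1 16 10 6 5)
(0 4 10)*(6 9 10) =(0 4 6 9 10) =[4, 1, 2, 3, 6, 5, 9, 7, 8, 10, 0]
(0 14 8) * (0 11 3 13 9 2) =[14, 1, 0, 13, 4, 5, 6, 7, 11, 2, 10, 3, 12, 9, 8] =(0 14 8 11 3 13 9 2)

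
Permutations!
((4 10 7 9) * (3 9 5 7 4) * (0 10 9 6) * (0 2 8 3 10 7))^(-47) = ((0 7 5)(2 8 3 6)(4 9 10))^(-47) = (0 7 5)(2 8 3 6)(4 9 10)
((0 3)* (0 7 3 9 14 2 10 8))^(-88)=(0 14 10)(2 8 9)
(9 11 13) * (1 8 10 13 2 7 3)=[0, 8, 7, 1, 4, 5, 6, 3, 10, 11, 13, 2, 12, 9]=(1 8 10 13 9 11 2 7 3)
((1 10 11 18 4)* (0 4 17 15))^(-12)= (0 11)(1 17)(4 18)(10 15)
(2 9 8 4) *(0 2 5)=(0 2 9 8 4 5)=[2, 1, 9, 3, 5, 0, 6, 7, 4, 8]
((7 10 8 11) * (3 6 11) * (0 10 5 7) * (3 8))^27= ((0 10 3 6 11)(5 7))^27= (0 3 11 10 6)(5 7)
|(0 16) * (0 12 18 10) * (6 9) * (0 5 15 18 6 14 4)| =|(0 16 12 6 9 14 4)(5 15 18 10)| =28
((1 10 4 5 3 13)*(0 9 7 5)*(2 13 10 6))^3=(0 5 4 7 10 9 3)(1 13 2 6)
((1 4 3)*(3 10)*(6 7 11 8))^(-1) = ((1 4 10 3)(6 7 11 8))^(-1) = (1 3 10 4)(6 8 11 7)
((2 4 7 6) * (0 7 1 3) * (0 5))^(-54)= ((0 7 6 2 4 1 3 5))^(-54)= (0 6 4 3)(1 5 7 2)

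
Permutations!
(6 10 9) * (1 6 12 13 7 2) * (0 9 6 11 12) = (0 9)(1 11 12 13 7 2)(6 10) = [9, 11, 1, 3, 4, 5, 10, 2, 8, 0, 6, 12, 13, 7]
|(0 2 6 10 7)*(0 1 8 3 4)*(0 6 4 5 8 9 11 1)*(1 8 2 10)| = |(0 10 7)(1 9 11 8 3 5 2 4 6)| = 9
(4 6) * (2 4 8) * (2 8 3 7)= (8)(2 4 6 3 7)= [0, 1, 4, 7, 6, 5, 3, 2, 8]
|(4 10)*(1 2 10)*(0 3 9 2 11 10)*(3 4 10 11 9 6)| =10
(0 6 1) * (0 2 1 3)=(0 6 3)(1 2)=[6, 2, 1, 0, 4, 5, 3]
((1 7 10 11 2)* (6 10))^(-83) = (1 7 6 10 11 2)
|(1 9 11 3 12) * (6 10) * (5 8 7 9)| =|(1 5 8 7 9 11 3 12)(6 10)| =8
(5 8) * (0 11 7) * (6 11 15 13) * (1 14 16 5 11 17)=(0 15 13 6 17 1 14 16 5 8 11 7)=[15, 14, 2, 3, 4, 8, 17, 0, 11, 9, 10, 7, 12, 6, 16, 13, 5, 1]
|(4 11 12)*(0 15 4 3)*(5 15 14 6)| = 9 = |(0 14 6 5 15 4 11 12 3)|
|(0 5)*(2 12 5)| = 4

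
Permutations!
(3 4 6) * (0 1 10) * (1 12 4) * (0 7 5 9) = (0 12 4 6 3 1 10 7 5 9) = [12, 10, 2, 1, 6, 9, 3, 5, 8, 0, 7, 11, 4]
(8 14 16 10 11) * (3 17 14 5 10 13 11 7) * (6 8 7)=(3 17 14 16 13 11 7)(5 10 6 8)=[0, 1, 2, 17, 4, 10, 8, 3, 5, 9, 6, 7, 12, 11, 16, 15, 13, 14]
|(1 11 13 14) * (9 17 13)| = |(1 11 9 17 13 14)| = 6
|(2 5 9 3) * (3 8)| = 5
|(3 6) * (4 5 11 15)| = 4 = |(3 6)(4 5 11 15)|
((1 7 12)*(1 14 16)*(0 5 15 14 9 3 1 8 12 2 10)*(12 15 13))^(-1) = (0 10 2 7 1 3 9 12 13 5)(8 16 14 15)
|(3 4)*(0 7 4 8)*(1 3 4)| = |(0 7 1 3 8)| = 5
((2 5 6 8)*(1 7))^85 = (1 7)(2 5 6 8)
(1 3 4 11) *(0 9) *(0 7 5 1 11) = (11)(0 9 7 5 1 3 4) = [9, 3, 2, 4, 0, 1, 6, 5, 8, 7, 10, 11]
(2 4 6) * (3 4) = (2 3 4 6) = [0, 1, 3, 4, 6, 5, 2]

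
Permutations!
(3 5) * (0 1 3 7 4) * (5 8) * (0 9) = (0 1 3 8 5 7 4 9) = [1, 3, 2, 8, 9, 7, 6, 4, 5, 0]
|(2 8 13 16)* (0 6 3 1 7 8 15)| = 10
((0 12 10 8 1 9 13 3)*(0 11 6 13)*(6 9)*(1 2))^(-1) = (0 9 11 3 13 6 1 2 8 10 12)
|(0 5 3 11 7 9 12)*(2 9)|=8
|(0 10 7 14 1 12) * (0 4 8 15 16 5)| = |(0 10 7 14 1 12 4 8 15 16 5)| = 11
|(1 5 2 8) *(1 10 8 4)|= |(1 5 2 4)(8 10)|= 4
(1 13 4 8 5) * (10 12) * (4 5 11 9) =(1 13 5)(4 8 11 9)(10 12) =[0, 13, 2, 3, 8, 1, 6, 7, 11, 4, 12, 9, 10, 5]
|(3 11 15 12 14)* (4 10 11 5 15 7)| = 20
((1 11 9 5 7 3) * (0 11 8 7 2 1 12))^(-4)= (0 8 9 3 2)(1 11 7 5 12)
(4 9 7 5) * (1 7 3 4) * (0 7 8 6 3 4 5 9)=(0 7 9 4)(1 8 6 3 5)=[7, 8, 2, 5, 0, 1, 3, 9, 6, 4]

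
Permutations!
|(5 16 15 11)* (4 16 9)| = |(4 16 15 11 5 9)| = 6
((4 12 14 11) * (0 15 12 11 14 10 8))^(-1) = ((0 15 12 10 8)(4 11))^(-1) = (0 8 10 12 15)(4 11)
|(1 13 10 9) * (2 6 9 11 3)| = 8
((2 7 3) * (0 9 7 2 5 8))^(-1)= (0 8 5 3 7 9)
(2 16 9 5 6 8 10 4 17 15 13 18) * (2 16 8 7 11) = (2 8 10 4 17 15 13 18 16 9 5 6 7 11) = [0, 1, 8, 3, 17, 6, 7, 11, 10, 5, 4, 2, 12, 18, 14, 13, 9, 15, 16]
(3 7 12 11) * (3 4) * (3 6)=[0, 1, 2, 7, 6, 5, 3, 12, 8, 9, 10, 4, 11]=(3 7 12 11 4 6)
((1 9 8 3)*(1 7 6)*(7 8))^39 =((1 9 7 6)(3 8))^39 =(1 6 7 9)(3 8)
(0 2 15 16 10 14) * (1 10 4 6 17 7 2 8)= (0 8 1 10 14)(2 15 16 4 6 17 7)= [8, 10, 15, 3, 6, 5, 17, 2, 1, 9, 14, 11, 12, 13, 0, 16, 4, 7]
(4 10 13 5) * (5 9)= (4 10 13 9 5)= [0, 1, 2, 3, 10, 4, 6, 7, 8, 5, 13, 11, 12, 9]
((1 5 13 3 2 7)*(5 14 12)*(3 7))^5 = (1 7 13 5 12 14)(2 3)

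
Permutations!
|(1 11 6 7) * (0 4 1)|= 6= |(0 4 1 11 6 7)|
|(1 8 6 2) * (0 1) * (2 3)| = 6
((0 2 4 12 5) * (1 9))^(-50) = (12)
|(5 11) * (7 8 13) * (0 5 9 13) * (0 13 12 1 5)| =|(1 5 11 9 12)(7 8 13)| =15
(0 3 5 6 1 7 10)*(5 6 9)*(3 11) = (0 11 3 6 1 7 10)(5 9) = [11, 7, 2, 6, 4, 9, 1, 10, 8, 5, 0, 3]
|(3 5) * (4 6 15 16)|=4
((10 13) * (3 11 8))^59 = (3 8 11)(10 13)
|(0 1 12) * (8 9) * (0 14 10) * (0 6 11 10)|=|(0 1 12 14)(6 11 10)(8 9)|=12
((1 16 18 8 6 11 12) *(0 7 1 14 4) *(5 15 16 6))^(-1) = (0 4 14 12 11 6 1 7)(5 8 18 16 15)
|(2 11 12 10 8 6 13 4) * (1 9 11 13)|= 21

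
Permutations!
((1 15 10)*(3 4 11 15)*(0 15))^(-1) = (0 11 4 3 1 10 15)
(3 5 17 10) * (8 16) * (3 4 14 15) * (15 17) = (3 5 15)(4 14 17 10)(8 16) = [0, 1, 2, 5, 14, 15, 6, 7, 16, 9, 4, 11, 12, 13, 17, 3, 8, 10]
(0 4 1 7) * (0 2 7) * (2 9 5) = (0 4 1)(2 7 9 5) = [4, 0, 7, 3, 1, 2, 6, 9, 8, 5]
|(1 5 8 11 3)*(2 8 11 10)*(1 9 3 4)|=|(1 5 11 4)(2 8 10)(3 9)|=12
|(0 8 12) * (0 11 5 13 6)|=7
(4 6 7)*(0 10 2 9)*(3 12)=(0 10 2 9)(3 12)(4 6 7)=[10, 1, 9, 12, 6, 5, 7, 4, 8, 0, 2, 11, 3]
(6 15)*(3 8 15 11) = (3 8 15 6 11) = [0, 1, 2, 8, 4, 5, 11, 7, 15, 9, 10, 3, 12, 13, 14, 6]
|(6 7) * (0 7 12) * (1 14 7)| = 6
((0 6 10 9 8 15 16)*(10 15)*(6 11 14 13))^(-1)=((0 11 14 13 6 15 16)(8 10 9))^(-1)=(0 16 15 6 13 14 11)(8 9 10)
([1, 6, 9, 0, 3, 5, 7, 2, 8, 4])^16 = (9)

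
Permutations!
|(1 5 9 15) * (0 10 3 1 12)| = |(0 10 3 1 5 9 15 12)| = 8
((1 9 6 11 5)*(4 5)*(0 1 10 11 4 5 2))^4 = (0 4 9)(1 2 6)(5 10 11)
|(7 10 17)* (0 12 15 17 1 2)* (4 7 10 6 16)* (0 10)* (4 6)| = 12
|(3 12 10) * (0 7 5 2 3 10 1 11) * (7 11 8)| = 14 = |(0 11)(1 8 7 5 2 3 12)|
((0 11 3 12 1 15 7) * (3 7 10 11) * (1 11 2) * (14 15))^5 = ((0 3 12 11 7)(1 14 15 10 2))^5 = (15)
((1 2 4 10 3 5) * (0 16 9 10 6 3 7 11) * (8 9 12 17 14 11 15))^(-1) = (0 11 14 17 12 16)(1 5 3 6 4 2)(7 10 9 8 15)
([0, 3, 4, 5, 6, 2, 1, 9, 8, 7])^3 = [0, 2, 1, 4, 3, 6, 5, 9, 8, 7]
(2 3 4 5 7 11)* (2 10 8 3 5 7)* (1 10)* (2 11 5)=(1 10 8 3 4 7 5 11)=[0, 10, 2, 4, 7, 11, 6, 5, 3, 9, 8, 1]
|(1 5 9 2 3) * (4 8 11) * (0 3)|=6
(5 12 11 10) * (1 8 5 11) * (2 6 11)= [0, 8, 6, 3, 4, 12, 11, 7, 5, 9, 2, 10, 1]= (1 8 5 12)(2 6 11 10)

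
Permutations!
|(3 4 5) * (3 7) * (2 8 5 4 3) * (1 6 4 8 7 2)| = |(1 6 4 8 5 2 7)| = 7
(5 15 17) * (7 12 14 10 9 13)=[0, 1, 2, 3, 4, 15, 6, 12, 8, 13, 9, 11, 14, 7, 10, 17, 16, 5]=(5 15 17)(7 12 14 10 9 13)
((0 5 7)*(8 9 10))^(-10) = ((0 5 7)(8 9 10))^(-10) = (0 7 5)(8 10 9)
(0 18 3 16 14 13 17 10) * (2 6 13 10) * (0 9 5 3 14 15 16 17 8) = [18, 1, 6, 17, 4, 3, 13, 7, 0, 5, 9, 11, 12, 8, 10, 16, 15, 2, 14] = (0 18 14 10 9 5 3 17 2 6 13 8)(15 16)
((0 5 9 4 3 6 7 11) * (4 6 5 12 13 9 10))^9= (0 13 6 11 12 9 7)(3 5 10 4)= ((0 12 13 9 6 7 11)(3 5 10 4))^9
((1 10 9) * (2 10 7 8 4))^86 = (1 8 2 9 7 4 10)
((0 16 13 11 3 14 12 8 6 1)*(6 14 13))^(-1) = (0 1 6 16)(3 11 13)(8 12 14)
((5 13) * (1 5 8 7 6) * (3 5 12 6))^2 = ((1 12 6)(3 5 13 8 7))^2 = (1 6 12)(3 13 7 5 8)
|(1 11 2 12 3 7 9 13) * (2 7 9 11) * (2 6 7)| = 9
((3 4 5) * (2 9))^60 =((2 9)(3 4 5))^60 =(9)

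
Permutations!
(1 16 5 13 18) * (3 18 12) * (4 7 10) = (1 16 5 13 12 3 18)(4 7 10) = [0, 16, 2, 18, 7, 13, 6, 10, 8, 9, 4, 11, 3, 12, 14, 15, 5, 17, 1]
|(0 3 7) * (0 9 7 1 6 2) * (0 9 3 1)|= |(0 1 6 2 9 7 3)|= 7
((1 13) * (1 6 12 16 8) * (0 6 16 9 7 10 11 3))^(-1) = (0 3 11 10 7 9 12 6)(1 8 16 13)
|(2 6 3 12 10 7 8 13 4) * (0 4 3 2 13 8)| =14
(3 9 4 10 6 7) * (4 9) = [0, 1, 2, 4, 10, 5, 7, 3, 8, 9, 6] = (3 4 10 6 7)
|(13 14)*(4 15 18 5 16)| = |(4 15 18 5 16)(13 14)| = 10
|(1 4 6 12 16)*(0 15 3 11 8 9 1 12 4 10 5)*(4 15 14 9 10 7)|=|(0 14 9 1 7 4 6 15 3 11 8 10 5)(12 16)|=26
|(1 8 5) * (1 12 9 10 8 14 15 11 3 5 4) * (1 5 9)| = 11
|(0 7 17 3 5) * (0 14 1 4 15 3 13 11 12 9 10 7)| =42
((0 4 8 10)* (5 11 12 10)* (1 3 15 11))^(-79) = ((0 4 8 5 1 3 15 11 12 10))^(-79) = (0 4 8 5 1 3 15 11 12 10)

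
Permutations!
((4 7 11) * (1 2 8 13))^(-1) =(1 13 8 2)(4 11 7)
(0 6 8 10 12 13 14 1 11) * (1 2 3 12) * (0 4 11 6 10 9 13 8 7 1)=[10, 6, 3, 12, 11, 5, 7, 1, 9, 13, 0, 4, 8, 14, 2]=(0 10)(1 6 7)(2 3 12 8 9 13 14)(4 11)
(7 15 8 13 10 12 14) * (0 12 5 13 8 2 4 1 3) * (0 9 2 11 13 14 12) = [0, 3, 4, 9, 1, 14, 6, 15, 8, 2, 5, 13, 12, 10, 7, 11] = (1 3 9 2 4)(5 14 7 15 11 13 10)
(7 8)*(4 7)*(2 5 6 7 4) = (2 5 6 7 8) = [0, 1, 5, 3, 4, 6, 7, 8, 2]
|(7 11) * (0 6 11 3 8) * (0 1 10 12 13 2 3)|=28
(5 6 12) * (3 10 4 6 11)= [0, 1, 2, 10, 6, 11, 12, 7, 8, 9, 4, 3, 5]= (3 10 4 6 12 5 11)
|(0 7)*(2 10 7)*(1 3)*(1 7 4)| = 7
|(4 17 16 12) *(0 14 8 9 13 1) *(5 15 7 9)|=36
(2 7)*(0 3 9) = (0 3 9)(2 7) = [3, 1, 7, 9, 4, 5, 6, 2, 8, 0]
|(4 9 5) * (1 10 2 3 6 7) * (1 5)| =9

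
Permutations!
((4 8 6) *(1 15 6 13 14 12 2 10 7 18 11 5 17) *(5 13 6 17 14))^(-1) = ((1 15 17)(2 10 7 18 11 13 5 14 12)(4 8 6))^(-1) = (1 17 15)(2 12 14 5 13 11 18 7 10)(4 6 8)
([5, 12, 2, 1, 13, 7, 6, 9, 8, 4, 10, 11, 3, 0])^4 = [4, 12, 2, 1, 7, 13, 6, 0, 8, 5, 10, 11, 3, 9]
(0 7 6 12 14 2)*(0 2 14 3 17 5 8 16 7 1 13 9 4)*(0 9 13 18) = (0 1 18)(3 17 5 8 16 7 6 12)(4 9) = [1, 18, 2, 17, 9, 8, 12, 6, 16, 4, 10, 11, 3, 13, 14, 15, 7, 5, 0]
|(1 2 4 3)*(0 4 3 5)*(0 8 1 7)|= |(0 4 5 8 1 2 3 7)|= 8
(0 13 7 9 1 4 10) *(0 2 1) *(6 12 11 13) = [6, 4, 1, 3, 10, 5, 12, 9, 8, 0, 2, 13, 11, 7] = (0 6 12 11 13 7 9)(1 4 10 2)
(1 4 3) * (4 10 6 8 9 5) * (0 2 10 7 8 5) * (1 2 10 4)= (0 10 6 5 1 7 8 9)(2 4 3)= [10, 7, 4, 2, 3, 1, 5, 8, 9, 0, 6]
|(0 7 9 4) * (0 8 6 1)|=|(0 7 9 4 8 6 1)|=7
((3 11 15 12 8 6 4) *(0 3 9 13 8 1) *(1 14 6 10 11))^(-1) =(0 1 3)(4 6 14 12 15 11 10 8 13 9)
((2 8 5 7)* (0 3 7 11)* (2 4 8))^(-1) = (0 11 5 8 4 7 3)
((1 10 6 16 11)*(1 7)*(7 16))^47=(1 7 6 10)(11 16)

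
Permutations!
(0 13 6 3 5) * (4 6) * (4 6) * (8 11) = (0 13 6 3 5)(8 11) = [13, 1, 2, 5, 4, 0, 3, 7, 11, 9, 10, 8, 12, 6]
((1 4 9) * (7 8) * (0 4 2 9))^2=((0 4)(1 2 9)(7 8))^2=(1 9 2)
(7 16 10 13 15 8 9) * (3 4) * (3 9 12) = (3 4 9 7 16 10 13 15 8 12) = [0, 1, 2, 4, 9, 5, 6, 16, 12, 7, 13, 11, 3, 15, 14, 8, 10]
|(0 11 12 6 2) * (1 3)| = 10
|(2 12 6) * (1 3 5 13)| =12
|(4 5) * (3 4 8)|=4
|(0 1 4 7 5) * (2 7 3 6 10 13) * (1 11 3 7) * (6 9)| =|(0 11 3 9 6 10 13 2 1 4 7 5)| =12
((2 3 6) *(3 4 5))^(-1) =((2 4 5 3 6))^(-1) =(2 6 3 5 4)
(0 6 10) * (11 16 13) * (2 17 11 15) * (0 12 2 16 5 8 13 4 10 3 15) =(0 6 3 15 16 4 10 12 2 17 11 5 8 13) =[6, 1, 17, 15, 10, 8, 3, 7, 13, 9, 12, 5, 2, 0, 14, 16, 4, 11]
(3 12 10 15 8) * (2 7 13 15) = [0, 1, 7, 12, 4, 5, 6, 13, 3, 9, 2, 11, 10, 15, 14, 8] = (2 7 13 15 8 3 12 10)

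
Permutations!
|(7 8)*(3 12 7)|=4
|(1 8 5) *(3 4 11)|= 3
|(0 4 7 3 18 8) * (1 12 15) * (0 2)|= 21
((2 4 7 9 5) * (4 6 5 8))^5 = ((2 6 5)(4 7 9 8))^5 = (2 5 6)(4 7 9 8)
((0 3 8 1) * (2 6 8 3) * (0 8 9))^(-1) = ((0 2 6 9)(1 8))^(-1) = (0 9 6 2)(1 8)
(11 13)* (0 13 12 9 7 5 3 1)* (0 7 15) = (0 13 11 12 9 15)(1 7 5 3) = [13, 7, 2, 1, 4, 3, 6, 5, 8, 15, 10, 12, 9, 11, 14, 0]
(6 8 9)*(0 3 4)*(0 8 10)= (0 3 4 8 9 6 10)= [3, 1, 2, 4, 8, 5, 10, 7, 9, 6, 0]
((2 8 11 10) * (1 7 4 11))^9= (1 4 10 8 7 11 2)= ((1 7 4 11 10 2 8))^9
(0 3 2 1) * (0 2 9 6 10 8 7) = (0 3 9 6 10 8 7)(1 2) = [3, 2, 1, 9, 4, 5, 10, 0, 7, 6, 8]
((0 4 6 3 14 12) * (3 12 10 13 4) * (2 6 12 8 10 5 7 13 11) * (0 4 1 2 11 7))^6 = ((0 3 14 5)(1 2 6 8 10 7 13)(4 12))^6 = (0 14)(1 13 7 10 8 6 2)(3 5)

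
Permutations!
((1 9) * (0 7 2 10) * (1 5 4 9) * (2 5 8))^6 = (0 2 9 5)(4 7 10 8)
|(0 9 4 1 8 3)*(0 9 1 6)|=7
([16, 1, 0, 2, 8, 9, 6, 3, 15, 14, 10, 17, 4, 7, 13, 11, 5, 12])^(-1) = [2, 1, 3, 7, 12, 16, 6, 13, 4, 5, 10, 15, 17, 14, 9, 8, 0, 11]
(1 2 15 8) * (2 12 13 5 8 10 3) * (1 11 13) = (1 12)(2 15 10 3)(5 8 11 13) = [0, 12, 15, 2, 4, 8, 6, 7, 11, 9, 3, 13, 1, 5, 14, 10]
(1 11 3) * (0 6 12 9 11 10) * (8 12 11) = (0 6 11 3 1 10)(8 12 9) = [6, 10, 2, 1, 4, 5, 11, 7, 12, 8, 0, 3, 9]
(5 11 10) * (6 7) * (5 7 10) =(5 11)(6 10 7) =[0, 1, 2, 3, 4, 11, 10, 6, 8, 9, 7, 5]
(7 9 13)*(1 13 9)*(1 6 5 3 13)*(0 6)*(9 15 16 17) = (0 6 5 3 13 7)(9 15 16 17) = [6, 1, 2, 13, 4, 3, 5, 0, 8, 15, 10, 11, 12, 7, 14, 16, 17, 9]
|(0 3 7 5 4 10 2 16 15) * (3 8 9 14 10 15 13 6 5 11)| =|(0 8 9 14 10 2 16 13 6 5 4 15)(3 7 11)| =12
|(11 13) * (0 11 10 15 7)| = 6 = |(0 11 13 10 15 7)|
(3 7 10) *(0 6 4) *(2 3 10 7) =(10)(0 6 4)(2 3) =[6, 1, 3, 2, 0, 5, 4, 7, 8, 9, 10]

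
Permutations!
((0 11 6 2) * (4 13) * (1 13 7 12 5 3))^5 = ((0 11 6 2)(1 13 4 7 12 5 3))^5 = (0 11 6 2)(1 5 7 13 3 12 4)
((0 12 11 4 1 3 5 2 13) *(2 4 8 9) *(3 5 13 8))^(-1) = ((0 12 11 3 13)(1 5 4)(2 8 9))^(-1) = (0 13 3 11 12)(1 4 5)(2 9 8)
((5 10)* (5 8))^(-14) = (5 10 8)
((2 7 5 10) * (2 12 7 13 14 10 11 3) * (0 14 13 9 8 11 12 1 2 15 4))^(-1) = ((0 14 10 1 2 9 8 11 3 15 4)(5 12 7))^(-1) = (0 4 15 3 11 8 9 2 1 10 14)(5 7 12)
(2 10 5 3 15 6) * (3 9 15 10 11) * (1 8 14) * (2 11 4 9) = (1 8 14)(2 4 9 15 6 11 3 10 5) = [0, 8, 4, 10, 9, 2, 11, 7, 14, 15, 5, 3, 12, 13, 1, 6]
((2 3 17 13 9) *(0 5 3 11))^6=((0 5 3 17 13 9 2 11))^6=(0 2 13 3)(5 11 9 17)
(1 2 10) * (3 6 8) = (1 2 10)(3 6 8) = [0, 2, 10, 6, 4, 5, 8, 7, 3, 9, 1]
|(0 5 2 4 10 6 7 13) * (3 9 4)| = 10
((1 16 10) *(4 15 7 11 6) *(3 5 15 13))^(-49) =((1 16 10)(3 5 15 7 11 6 4 13))^(-49) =(1 10 16)(3 13 4 6 11 7 15 5)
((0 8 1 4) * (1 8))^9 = (8)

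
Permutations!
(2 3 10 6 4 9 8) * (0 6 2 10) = (0 6 4 9 8 10 2 3) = [6, 1, 3, 0, 9, 5, 4, 7, 10, 8, 2]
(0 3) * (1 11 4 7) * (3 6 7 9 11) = (0 6 7 1 3)(4 9 11) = [6, 3, 2, 0, 9, 5, 7, 1, 8, 11, 10, 4]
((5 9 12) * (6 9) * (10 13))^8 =(13)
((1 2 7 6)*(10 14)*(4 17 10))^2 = (1 7)(2 6)(4 10)(14 17)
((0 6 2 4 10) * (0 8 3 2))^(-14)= ((0 6)(2 4 10 8 3))^(-14)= (2 4 10 8 3)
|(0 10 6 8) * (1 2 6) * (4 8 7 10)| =|(0 4 8)(1 2 6 7 10)| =15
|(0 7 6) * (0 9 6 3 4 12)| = |(0 7 3 4 12)(6 9)| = 10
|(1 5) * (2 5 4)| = 4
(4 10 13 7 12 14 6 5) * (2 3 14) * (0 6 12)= (0 6 5 4 10 13 7)(2 3 14 12)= [6, 1, 3, 14, 10, 4, 5, 0, 8, 9, 13, 11, 2, 7, 12]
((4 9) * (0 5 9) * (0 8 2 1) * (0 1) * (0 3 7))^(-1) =(0 7 3 2 8 4 9 5)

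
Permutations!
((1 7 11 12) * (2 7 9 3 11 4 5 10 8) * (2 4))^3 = (1 11 9 12 3)(2 7)(4 8 10 5)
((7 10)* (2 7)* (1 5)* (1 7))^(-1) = (1 2 10 7 5)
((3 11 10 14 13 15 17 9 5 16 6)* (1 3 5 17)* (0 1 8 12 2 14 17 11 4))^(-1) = (0 4 3 1)(2 12 8 15 13 14)(5 6 16)(9 17 10 11)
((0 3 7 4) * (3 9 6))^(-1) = ((0 9 6 3 7 4))^(-1) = (0 4 7 3 6 9)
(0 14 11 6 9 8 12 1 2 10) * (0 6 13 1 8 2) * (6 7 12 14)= (0 6 9 2 10 7 12 8 14 11 13 1)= [6, 0, 10, 3, 4, 5, 9, 12, 14, 2, 7, 13, 8, 1, 11]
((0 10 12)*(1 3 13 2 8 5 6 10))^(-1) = ((0 1 3 13 2 8 5 6 10 12))^(-1) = (0 12 10 6 5 8 2 13 3 1)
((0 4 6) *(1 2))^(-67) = (0 6 4)(1 2)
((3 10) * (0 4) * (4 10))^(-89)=(0 4 3 10)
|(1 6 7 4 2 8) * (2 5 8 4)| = 7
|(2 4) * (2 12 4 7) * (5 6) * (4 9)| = |(2 7)(4 12 9)(5 6)| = 6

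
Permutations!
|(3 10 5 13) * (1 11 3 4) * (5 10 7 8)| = |(1 11 3 7 8 5 13 4)| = 8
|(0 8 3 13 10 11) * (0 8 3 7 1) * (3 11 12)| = 20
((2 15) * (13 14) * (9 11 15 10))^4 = ((2 10 9 11 15)(13 14))^4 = (2 15 11 9 10)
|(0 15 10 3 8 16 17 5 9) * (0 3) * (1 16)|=21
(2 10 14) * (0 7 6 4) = [7, 1, 10, 3, 0, 5, 4, 6, 8, 9, 14, 11, 12, 13, 2] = (0 7 6 4)(2 10 14)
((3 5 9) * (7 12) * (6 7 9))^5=(3 9 12 7 6 5)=((3 5 6 7 12 9))^5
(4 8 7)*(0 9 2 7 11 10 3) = (0 9 2 7 4 8 11 10 3) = [9, 1, 7, 0, 8, 5, 6, 4, 11, 2, 3, 10]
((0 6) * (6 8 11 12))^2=((0 8 11 12 6))^2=(0 11 6 8 12)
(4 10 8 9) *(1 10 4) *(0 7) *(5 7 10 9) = (0 10 8 5 7)(1 9) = [10, 9, 2, 3, 4, 7, 6, 0, 5, 1, 8]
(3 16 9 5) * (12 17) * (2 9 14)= (2 9 5 3 16 14)(12 17)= [0, 1, 9, 16, 4, 3, 6, 7, 8, 5, 10, 11, 17, 13, 2, 15, 14, 12]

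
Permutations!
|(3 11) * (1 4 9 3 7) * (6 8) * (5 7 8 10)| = |(1 4 9 3 11 8 6 10 5 7)| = 10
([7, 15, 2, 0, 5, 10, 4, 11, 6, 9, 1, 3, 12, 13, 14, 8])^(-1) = (0 3 11 7)(1 10 5 4 6 8 15)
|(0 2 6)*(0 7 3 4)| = 6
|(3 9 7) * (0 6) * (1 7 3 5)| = 6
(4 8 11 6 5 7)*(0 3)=(0 3)(4 8 11 6 5 7)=[3, 1, 2, 0, 8, 7, 5, 4, 11, 9, 10, 6]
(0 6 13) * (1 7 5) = (0 6 13)(1 7 5) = [6, 7, 2, 3, 4, 1, 13, 5, 8, 9, 10, 11, 12, 0]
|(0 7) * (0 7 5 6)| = |(7)(0 5 6)| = 3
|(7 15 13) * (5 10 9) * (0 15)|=|(0 15 13 7)(5 10 9)|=12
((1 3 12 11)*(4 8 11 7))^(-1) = (1 11 8 4 7 12 3)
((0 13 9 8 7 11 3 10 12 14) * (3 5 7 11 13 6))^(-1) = ((0 6 3 10 12 14)(5 7 13 9 8 11))^(-1) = (0 14 12 10 3 6)(5 11 8 9 13 7)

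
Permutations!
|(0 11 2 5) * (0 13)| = |(0 11 2 5 13)| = 5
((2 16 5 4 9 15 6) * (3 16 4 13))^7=((2 4 9 15 6)(3 16 5 13))^7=(2 9 6 4 15)(3 13 5 16)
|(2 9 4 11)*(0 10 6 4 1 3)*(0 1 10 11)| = |(0 11 2 9 10 6 4)(1 3)| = 14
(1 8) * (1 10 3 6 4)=(1 8 10 3 6 4)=[0, 8, 2, 6, 1, 5, 4, 7, 10, 9, 3]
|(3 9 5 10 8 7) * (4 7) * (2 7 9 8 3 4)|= |(2 7 4 9 5 10 3 8)|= 8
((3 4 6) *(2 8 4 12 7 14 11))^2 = (2 4 3 7 11 8 6 12 14)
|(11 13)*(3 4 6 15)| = |(3 4 6 15)(11 13)| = 4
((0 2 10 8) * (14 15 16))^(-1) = ((0 2 10 8)(14 15 16))^(-1) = (0 8 10 2)(14 16 15)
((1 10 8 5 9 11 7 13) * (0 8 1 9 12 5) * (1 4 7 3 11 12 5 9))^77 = (0 8)(1 4 13 10 7)(3 11)(9 12)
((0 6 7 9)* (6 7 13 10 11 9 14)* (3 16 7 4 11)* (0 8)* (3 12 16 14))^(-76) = (0 8 9 11 4)(3 10)(6 16)(7 13)(12 14)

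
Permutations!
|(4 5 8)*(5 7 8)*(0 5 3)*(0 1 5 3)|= 12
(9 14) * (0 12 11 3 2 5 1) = [12, 0, 5, 2, 4, 1, 6, 7, 8, 14, 10, 3, 11, 13, 9] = (0 12 11 3 2 5 1)(9 14)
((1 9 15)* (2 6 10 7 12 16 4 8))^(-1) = ((1 9 15)(2 6 10 7 12 16 4 8))^(-1) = (1 15 9)(2 8 4 16 12 7 10 6)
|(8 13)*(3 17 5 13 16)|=6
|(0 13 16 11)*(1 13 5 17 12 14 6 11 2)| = |(0 5 17 12 14 6 11)(1 13 16 2)| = 28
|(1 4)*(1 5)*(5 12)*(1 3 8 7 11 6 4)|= |(3 8 7 11 6 4 12 5)|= 8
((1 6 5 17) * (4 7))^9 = (1 6 5 17)(4 7)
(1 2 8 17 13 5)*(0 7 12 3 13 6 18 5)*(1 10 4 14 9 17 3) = (0 7 12 1 2 8 3 13)(4 14 9 17 6 18 5 10) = [7, 2, 8, 13, 14, 10, 18, 12, 3, 17, 4, 11, 1, 0, 9, 15, 16, 6, 5]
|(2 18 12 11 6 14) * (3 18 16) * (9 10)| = 8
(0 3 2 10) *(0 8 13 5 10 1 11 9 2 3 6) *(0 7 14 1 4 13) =(0 6 7 14 1 11 9 2 4 13 5 10 8) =[6, 11, 4, 3, 13, 10, 7, 14, 0, 2, 8, 9, 12, 5, 1]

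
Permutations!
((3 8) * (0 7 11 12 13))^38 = ((0 7 11 12 13)(3 8))^38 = (0 12 7 13 11)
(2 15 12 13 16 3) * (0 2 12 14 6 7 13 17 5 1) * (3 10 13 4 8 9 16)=[2, 0, 15, 12, 8, 1, 7, 4, 9, 16, 13, 11, 17, 3, 6, 14, 10, 5]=(0 2 15 14 6 7 4 8 9 16 10 13 3 12 17 5 1)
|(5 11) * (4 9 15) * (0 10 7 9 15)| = |(0 10 7 9)(4 15)(5 11)| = 4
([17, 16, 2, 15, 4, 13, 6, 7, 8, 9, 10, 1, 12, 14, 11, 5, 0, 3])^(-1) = (0 16 1 11 14 13 5 15 3 17)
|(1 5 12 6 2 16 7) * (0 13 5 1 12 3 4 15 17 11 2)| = 13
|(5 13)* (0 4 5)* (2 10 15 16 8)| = |(0 4 5 13)(2 10 15 16 8)| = 20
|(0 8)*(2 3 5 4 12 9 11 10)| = 8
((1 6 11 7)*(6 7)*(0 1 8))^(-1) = (0 8 7 1)(6 11)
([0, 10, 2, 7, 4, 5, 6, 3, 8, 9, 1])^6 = (10)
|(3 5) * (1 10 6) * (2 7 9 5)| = 15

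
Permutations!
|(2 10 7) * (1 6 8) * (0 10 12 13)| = 6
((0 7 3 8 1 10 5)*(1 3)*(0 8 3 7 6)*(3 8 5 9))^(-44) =(1 8 9)(3 10 7)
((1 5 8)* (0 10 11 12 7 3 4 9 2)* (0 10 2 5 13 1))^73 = (0 4 11 8 3 10 5 7 2 9 12)(1 13)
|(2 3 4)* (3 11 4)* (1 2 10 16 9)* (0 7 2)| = |(0 7 2 11 4 10 16 9 1)| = 9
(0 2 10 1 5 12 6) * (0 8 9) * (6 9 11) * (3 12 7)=(0 2 10 1 5 7 3 12 9)(6 8 11)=[2, 5, 10, 12, 4, 7, 8, 3, 11, 0, 1, 6, 9]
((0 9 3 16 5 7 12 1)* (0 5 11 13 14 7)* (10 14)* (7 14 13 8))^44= (0 11 1 3 7)(5 16 12 9 8)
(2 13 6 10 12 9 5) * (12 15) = [0, 1, 13, 3, 4, 2, 10, 7, 8, 5, 15, 11, 9, 6, 14, 12] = (2 13 6 10 15 12 9 5)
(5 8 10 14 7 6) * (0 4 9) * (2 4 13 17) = (0 13 17 2 4 9)(5 8 10 14 7 6) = [13, 1, 4, 3, 9, 8, 5, 6, 10, 0, 14, 11, 12, 17, 7, 15, 16, 2]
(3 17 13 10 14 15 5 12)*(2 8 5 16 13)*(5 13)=(2 8 13 10 14 15 16 5 12 3 17)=[0, 1, 8, 17, 4, 12, 6, 7, 13, 9, 14, 11, 3, 10, 15, 16, 5, 2]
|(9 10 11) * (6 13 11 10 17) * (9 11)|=4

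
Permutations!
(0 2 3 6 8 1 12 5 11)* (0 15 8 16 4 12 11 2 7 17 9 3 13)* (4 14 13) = (0 7 17 9 3 6 16 14 13)(1 11 15 8)(2 4 12 5) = [7, 11, 4, 6, 12, 2, 16, 17, 1, 3, 10, 15, 5, 0, 13, 8, 14, 9]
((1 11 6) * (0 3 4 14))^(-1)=(0 14 4 3)(1 6 11)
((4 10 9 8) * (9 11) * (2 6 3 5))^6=((2 6 3 5)(4 10 11 9 8))^6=(2 3)(4 10 11 9 8)(5 6)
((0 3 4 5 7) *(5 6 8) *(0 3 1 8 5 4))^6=((0 1 8 4 6 5 7 3))^6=(0 7 6 8)(1 3 5 4)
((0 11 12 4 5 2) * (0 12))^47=(0 11)(2 5 4 12)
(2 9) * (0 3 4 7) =(0 3 4 7)(2 9) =[3, 1, 9, 4, 7, 5, 6, 0, 8, 2]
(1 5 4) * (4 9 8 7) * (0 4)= (0 4 1 5 9 8 7)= [4, 5, 2, 3, 1, 9, 6, 0, 7, 8]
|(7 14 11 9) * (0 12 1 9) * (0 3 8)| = |(0 12 1 9 7 14 11 3 8)| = 9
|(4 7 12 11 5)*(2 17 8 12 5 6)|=6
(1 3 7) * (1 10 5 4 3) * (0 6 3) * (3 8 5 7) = (0 6 8 5 4)(7 10) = [6, 1, 2, 3, 0, 4, 8, 10, 5, 9, 7]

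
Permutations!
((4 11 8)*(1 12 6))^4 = ((1 12 6)(4 11 8))^4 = (1 12 6)(4 11 8)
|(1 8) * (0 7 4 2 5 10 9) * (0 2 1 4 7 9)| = |(0 9 2 5 10)(1 8 4)| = 15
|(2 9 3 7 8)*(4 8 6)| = |(2 9 3 7 6 4 8)| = 7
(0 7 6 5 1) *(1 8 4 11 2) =(0 7 6 5 8 4 11 2 1) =[7, 0, 1, 3, 11, 8, 5, 6, 4, 9, 10, 2]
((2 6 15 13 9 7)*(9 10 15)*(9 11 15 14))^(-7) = ((2 6 11 15 13 10 14 9 7))^(-7) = (2 11 13 14 7 6 15 10 9)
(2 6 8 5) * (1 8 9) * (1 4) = [0, 8, 6, 3, 1, 2, 9, 7, 5, 4] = (1 8 5 2 6 9 4)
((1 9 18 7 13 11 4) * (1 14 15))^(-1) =(1 15 14 4 11 13 7 18 9)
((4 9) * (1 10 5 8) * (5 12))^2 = (1 12 8 10 5)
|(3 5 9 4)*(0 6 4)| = 6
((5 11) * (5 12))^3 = (12)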